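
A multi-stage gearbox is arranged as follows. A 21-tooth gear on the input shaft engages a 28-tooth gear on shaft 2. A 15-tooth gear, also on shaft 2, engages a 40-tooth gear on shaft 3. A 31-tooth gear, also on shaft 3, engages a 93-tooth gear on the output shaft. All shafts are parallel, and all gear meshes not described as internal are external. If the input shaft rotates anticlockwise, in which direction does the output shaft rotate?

clockwise

the input shaft → shaft 2: external mesh, 1 reversal → CW.
shaft 2 → shaft 3: external mesh, 1 reversal → CCW.
shaft 3 → the output shaft: external mesh, 1 reversal → CW.
3 reversals in total — an odd number — so the output shaft turns opposite to the input shaft.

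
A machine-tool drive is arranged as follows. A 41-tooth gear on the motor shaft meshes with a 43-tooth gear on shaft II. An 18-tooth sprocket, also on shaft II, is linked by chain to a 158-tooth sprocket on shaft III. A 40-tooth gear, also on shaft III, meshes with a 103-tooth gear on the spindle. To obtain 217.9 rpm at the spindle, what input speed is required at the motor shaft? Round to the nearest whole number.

5165 rpm

Overall ratio R = 1.0488 × 8.7778 × 2.575 = 23.705.
Required input speed = output speed × R = 217.9 × 23.705 = 5165.4 rpm.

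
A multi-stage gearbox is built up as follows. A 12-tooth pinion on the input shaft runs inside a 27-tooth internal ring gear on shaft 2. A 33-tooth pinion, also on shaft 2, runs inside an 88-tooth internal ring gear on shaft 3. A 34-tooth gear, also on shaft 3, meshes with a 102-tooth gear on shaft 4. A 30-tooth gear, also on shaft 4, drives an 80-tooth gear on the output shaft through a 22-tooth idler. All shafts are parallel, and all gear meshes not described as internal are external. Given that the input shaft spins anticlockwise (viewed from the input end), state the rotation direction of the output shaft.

the input shaft → shaft 2: internal mesh, same direction → CCW.
shaft 2 → shaft 3: internal mesh, same direction → CCW.
shaft 3 → shaft 4: external mesh, 1 reversal → CW.
shaft 4 → the output shaft: driver → idler → driven is 2 external meshes, 2 reversals → CW.
3 reversals in total — an odd number — so the output shaft turns opposite to the input shaft.

clockwise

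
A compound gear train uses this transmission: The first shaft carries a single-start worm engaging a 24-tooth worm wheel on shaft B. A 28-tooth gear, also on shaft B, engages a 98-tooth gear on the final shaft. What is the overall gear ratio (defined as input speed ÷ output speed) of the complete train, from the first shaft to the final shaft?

Each stage contributes driven/driver: worm 24/1 = 24, gear mesh 98/28 = 3.5.
Overall: 24 × 3.5 = 84.

84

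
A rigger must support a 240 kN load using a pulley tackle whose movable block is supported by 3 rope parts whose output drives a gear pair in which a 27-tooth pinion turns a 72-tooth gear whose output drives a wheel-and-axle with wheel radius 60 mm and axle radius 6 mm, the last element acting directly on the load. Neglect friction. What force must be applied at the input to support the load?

3 kN

Block-and-tackle MA = number of supporting rope parts = 3.
Gear pair MA = 72/27 = 2.6667.
Wheel-and-axle MA = R/r = 60/6 = 10.
Combined ideal MA = 3 × 2.6667 × 10 = 80.
Effort = load / MA = 240 / 80 = 3 kN.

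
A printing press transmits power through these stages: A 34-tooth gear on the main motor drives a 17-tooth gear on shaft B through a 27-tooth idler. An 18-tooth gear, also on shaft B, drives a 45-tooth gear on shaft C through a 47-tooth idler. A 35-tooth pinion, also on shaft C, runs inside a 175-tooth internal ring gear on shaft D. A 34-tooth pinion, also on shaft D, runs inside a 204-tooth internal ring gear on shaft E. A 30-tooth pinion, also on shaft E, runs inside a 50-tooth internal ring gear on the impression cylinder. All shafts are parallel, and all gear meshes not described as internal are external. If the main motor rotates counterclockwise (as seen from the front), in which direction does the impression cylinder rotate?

the main motor → shaft B: driver → idler → driven is 2 external meshes, 2 reversals → CCW.
shaft B → shaft C: driver → idler → driven is 2 external meshes, 2 reversals → CCW.
shaft C → shaft D: internal mesh, same direction → CCW.
shaft D → shaft E: internal mesh, same direction → CCW.
shaft E → the impression cylinder: internal mesh, same direction → CCW.
4 reversals in total — an even number — so the impression cylinder turns the same way as the main motor.

counterclockwise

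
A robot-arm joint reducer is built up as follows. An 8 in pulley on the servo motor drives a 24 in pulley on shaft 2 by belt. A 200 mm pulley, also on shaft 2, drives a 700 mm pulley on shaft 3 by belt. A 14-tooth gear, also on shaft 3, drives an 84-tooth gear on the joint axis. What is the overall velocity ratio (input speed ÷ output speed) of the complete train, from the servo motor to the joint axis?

Each stage contributes driven/driver: belt 24/8 = 3, belt 700/200 = 3.5, gear mesh 84/14 = 6.
Overall: 3 × 3.5 × 6 = 63.

63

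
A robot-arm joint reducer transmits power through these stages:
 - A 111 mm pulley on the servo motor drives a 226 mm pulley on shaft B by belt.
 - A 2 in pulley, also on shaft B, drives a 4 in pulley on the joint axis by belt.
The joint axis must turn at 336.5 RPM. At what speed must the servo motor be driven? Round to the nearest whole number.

Overall ratio R = 2.036 × 2 = 4.0721.
Required input speed = output speed × R = 336.5 × 4.0721 = 1370.3 RPM.

1370 RPM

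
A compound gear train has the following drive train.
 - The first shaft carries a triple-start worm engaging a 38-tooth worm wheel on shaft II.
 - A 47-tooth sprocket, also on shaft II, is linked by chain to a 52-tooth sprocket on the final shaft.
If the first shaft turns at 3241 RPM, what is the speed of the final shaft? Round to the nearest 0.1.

231.3 RPM

worm 38/3 = 12.667 → 3241/12.667 = 255.87 RPM
chain 52/47 = 1.1064 → 255.87/1.1064 = 231.27 RPM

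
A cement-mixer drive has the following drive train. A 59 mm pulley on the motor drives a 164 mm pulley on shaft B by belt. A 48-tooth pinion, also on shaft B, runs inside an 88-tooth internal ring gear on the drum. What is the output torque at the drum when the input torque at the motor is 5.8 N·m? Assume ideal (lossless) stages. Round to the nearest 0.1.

29.6 N·m

After the belt (164/59): 5.8 × 2.7797 = 16.122 N·m
After the internal gear (88/48): 16.122 × 1.8333 = 29.557 N·m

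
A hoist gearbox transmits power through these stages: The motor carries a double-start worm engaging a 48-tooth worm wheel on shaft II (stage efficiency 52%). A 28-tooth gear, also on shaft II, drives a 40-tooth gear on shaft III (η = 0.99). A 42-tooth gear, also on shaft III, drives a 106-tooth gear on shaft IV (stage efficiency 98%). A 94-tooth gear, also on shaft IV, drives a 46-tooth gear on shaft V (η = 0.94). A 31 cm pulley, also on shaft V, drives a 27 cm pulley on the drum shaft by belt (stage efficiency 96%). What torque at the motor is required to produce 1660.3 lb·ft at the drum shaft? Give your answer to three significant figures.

98.9 lb·ft

Overall ratio R = 24 × 1.4286 × 2.5238 × 0.48936 × 0.87097 = 36.881; overall efficiency η = 0.52 × 0.99 × 0.98 × 0.94 × 0.96 = 0.4553.
Input torque = output torque / (R × η) = 1660.3 / (36.881 × 0.4553) = 98.883 lb·ft.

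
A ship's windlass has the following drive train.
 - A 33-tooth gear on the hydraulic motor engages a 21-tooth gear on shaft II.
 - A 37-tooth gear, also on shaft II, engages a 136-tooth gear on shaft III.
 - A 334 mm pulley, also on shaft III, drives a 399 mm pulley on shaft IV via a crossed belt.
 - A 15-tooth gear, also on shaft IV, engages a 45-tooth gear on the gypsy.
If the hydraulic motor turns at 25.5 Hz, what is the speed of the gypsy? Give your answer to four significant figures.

3.042 Hz

Gear mesh: ratio = 21/33 = 0.63636, so shaft II turns at 25.5 / 0.63636 = 40.071 Hz.
Gear mesh: ratio = 136/37 = 3.6757, so shaft III turns at 40.071 / 3.6757 = 10.902 Hz.
Belt: ratio = 399/334 = 1.1946, so shaft IV turns at 10.902 / 1.1946 = 9.1258 Hz.
Gear mesh: ratio = 45/15 = 3, so the gypsy turns at 9.1258 / 3 = 3.0419 Hz.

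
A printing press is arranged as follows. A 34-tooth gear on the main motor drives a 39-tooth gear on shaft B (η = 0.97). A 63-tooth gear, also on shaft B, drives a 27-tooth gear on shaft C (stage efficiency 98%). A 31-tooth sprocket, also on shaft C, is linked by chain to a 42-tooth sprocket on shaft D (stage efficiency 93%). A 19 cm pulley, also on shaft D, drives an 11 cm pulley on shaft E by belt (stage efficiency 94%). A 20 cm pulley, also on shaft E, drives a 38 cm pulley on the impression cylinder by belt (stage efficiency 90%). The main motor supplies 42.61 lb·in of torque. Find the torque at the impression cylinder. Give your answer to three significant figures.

23.3 lb·in

gear mesh 39/34 = 1.1471 → τ = 42.61·1.1471·0.97 = 47.41 lb·in
gear mesh 27/63 = 0.42857 → τ = 47.41·0.42857·0.98 = 19.912 lb·in
chain 42/31 = 1.3548 → τ = 19.912·1.3548·0.93 = 25.089 lb·in
belt 11/19 = 0.57895 → τ = 25.089·0.57895·0.94 = 13.654 lb·in
belt 38/20 = 1.9 → τ = 13.654·1.9·0.90 = 23.348 lb·in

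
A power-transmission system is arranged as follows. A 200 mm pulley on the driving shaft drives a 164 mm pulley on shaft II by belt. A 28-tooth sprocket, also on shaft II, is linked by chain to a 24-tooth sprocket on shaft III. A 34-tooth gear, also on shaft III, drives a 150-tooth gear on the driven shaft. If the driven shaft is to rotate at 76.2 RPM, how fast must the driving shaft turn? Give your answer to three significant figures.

236 RPM

Overall ratio R = 0.82 × 0.85714 × 4.4118 = 3.1008.
Required input speed = output speed × R = 76.2 × 3.1008 = 236.28 RPM.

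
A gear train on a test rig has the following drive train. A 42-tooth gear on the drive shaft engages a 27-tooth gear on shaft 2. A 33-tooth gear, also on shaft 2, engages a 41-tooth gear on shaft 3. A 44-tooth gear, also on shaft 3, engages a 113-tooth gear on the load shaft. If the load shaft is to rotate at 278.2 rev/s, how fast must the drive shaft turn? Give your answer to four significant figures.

570.6 rev/s

Overall ratio R = 0.64286 × 1.2424 × 2.5682 = 2.0512.
Required input speed = output speed × R = 278.2 × 2.0512 = 570.65 rev/s.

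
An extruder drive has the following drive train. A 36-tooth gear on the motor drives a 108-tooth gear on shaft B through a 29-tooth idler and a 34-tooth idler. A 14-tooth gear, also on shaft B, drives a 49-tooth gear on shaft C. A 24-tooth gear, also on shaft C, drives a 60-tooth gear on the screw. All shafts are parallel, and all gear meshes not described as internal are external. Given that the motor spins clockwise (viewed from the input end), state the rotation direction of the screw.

anticlockwise

the motor → shaft B: driver → idler → idler → driven is 3 external meshes, 3 reversals → CCW.
shaft B → shaft C: external mesh, 1 reversal → CW.
shaft C → the screw: external mesh, 1 reversal → CCW.
5 reversals in total — an odd number — so the screw turns opposite to the motor.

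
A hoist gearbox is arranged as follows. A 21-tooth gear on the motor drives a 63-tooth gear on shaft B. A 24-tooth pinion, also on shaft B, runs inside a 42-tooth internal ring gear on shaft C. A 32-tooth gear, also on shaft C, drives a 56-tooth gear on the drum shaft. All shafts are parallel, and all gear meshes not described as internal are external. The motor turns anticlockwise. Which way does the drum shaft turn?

the motor → shaft B: external mesh, 1 reversal → CW.
shaft B → shaft C: internal mesh, same direction → CW.
shaft C → the drum shaft: external mesh, 1 reversal → CCW.
2 reversals in total — an even number — so the drum shaft turns the same way as the motor.

anticlockwise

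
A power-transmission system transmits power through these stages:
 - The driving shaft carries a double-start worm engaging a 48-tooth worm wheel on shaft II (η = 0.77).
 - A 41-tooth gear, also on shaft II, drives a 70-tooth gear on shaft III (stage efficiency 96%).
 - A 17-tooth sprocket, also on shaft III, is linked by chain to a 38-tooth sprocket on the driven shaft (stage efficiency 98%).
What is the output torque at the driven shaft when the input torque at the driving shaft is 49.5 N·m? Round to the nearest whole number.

3284 N·m

worm 48/2 = 24 → τ = 49.5·24·0.77 = 914.76 N·m
gear mesh 70/41 = 1.7073 → τ = 914.76·1.7073·0.96 = 1499.3 N·m
chain 38/17 = 2.2353 → τ = 1499.3·2.2353·0.98 = 3284.4 N·m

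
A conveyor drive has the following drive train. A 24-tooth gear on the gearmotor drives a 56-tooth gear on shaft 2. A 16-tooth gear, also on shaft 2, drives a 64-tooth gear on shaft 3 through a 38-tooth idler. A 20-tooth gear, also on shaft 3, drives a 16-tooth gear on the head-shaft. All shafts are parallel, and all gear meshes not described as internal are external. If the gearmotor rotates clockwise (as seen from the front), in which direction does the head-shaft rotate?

clockwise

the gearmotor → shaft 2: external mesh, 1 reversal → CCW.
shaft 2 → shaft 3: driver → idler → driven is 2 external meshes, 2 reversals → CCW.
shaft 3 → the head-shaft: external mesh, 1 reversal → CW.
4 reversals in total — an even number — so the head-shaft turns the same way as the gearmotor.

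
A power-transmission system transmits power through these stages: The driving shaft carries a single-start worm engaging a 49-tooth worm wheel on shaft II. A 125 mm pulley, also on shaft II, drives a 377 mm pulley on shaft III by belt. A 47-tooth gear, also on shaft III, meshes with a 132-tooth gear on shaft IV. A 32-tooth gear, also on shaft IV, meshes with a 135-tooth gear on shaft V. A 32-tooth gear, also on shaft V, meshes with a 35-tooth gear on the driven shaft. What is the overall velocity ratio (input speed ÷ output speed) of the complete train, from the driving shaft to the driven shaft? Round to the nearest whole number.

Each stage contributes driven/driver: worm 49/1 = 49, belt 377/125 = 3.016, gear mesh 132/47 = 2.8085, gear mesh 135/32 = 4.2188, gear mesh 35/32 = 1.0938.
Overall: 49 × 3.016 × 2.8085 × 4.2188 × 1.0938 = 1915.2.

1915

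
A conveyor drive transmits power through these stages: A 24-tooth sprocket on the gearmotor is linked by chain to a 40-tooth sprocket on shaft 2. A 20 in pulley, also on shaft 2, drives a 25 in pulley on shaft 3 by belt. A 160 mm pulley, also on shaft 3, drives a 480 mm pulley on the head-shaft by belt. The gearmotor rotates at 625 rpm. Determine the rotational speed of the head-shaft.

chain 40/24 = 1.6667 → 625/1.6667 = 375 rpm
belt 25/20 = 1.25 → 375/1.25 = 300 rpm
belt 480/160 = 3 → 300/3 = 100 rpm

100 rpm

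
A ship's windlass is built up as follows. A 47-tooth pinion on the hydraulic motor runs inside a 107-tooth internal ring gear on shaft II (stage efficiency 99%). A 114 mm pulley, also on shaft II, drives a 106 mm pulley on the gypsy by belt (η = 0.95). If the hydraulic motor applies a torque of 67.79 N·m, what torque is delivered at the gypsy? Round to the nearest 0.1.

After the internal gear (107/47): 67.79 × 2.2766 × 0.99 = 152.79 N·m
After the belt (106/114): 152.79 × 0.92982 × 0.95 = 134.96 N·m

135.0 N·m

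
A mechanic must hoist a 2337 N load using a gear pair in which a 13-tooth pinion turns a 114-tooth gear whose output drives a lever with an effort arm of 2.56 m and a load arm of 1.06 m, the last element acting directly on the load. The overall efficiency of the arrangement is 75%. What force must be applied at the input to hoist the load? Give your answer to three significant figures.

147 N

Gear pair MA = 114/13 = 8.7692.
Lever MA = effort arm / load arm = 2.56/1.06 = 2.4151.
Combined ideal MA = 8.7692 × 2.4151 = 21.179.
Actual MA = 21.179 × 0.75 = 15.884.
Effort = load / actual MA = 2337 / 15.884 = 147.13 N.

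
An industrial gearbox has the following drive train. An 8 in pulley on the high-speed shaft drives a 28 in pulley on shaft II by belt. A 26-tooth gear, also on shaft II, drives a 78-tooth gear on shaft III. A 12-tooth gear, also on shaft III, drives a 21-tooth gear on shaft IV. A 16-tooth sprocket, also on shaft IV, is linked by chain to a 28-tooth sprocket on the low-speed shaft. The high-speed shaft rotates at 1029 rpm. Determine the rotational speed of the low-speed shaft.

Belt: ratio = 28/8 = 3.5, so shaft II turns at 1029 / 3.5 = 294 rpm.
Gear mesh: ratio = 78/26 = 3, so shaft III turns at 294 / 3 = 98 rpm.
Gear mesh: ratio = 21/12 = 1.75, so shaft IV turns at 98 / 1.75 = 56 rpm.
Chain: ratio = 28/16 = 1.75, so the low-speed shaft turns at 56 / 1.75 = 32 rpm.

32 rpm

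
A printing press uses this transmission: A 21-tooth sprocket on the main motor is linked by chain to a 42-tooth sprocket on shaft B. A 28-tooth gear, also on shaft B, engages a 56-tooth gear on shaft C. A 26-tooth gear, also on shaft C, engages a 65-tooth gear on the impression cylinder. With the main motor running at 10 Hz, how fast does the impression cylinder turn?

Chain: ratio = 42/21 = 2, so shaft B turns at 10 / 2 = 5 Hz.
Gear mesh: ratio = 56/28 = 2, so shaft C turns at 5 / 2 = 2.5 Hz.
Gear mesh: ratio = 65/26 = 2.5, so the impression cylinder turns at 2.5 / 2.5 = 1 Hz.

1 Hz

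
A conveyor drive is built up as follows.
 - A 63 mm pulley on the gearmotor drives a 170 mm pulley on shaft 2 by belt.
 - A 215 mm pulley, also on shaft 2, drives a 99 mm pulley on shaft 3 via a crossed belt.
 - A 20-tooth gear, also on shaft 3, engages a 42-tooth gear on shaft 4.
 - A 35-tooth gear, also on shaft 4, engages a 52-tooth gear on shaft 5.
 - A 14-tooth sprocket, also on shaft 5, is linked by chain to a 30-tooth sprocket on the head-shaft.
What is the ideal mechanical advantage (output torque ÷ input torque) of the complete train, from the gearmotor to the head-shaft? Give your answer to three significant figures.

8.31

Each stage contributes driven/driver: belt 170/63 = 2.6984, belt 99/215 = 0.46047, gear mesh 42/20 = 2.1, gear mesh 52/35 = 1.4857, chain 30/14 = 2.1429.
Overall: 2.6984 × 0.46047 × 2.1 × 1.4857 × 2.1429 = 8.3072.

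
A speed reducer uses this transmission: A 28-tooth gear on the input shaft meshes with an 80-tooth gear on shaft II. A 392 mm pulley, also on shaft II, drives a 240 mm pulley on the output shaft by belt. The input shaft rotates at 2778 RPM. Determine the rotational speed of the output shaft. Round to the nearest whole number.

the input shaft → shaft II (gear mesh, 80/28): 2778 ÷ 2.8571 = 972.3 RPM
shaft II → the output shaft (belt, 240/392): 972.3 ÷ 0.61224 = 1588.1 RPM

1588 RPM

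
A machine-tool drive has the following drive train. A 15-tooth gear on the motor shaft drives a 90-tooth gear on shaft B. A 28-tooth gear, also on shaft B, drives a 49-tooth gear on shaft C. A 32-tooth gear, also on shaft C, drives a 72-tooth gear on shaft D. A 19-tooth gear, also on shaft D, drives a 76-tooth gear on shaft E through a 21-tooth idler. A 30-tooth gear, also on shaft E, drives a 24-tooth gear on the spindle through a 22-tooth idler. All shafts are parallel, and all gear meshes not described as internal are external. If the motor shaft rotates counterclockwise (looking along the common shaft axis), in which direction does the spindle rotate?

the motor shaft → shaft B: external mesh, 1 reversal → CW.
shaft B → shaft C: external mesh, 1 reversal → CCW.
shaft C → shaft D: external mesh, 1 reversal → CW.
shaft D → shaft E: driver → idler → driven is 2 external meshes, 2 reversals → CW.
shaft E → the spindle: driver → idler → driven is 2 external meshes, 2 reversals → CW.
7 reversals in total — an odd number — so the spindle turns opposite to the motor shaft.

clockwise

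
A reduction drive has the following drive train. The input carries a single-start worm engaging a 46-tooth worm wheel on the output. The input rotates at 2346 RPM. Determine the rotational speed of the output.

51 RPM

the input → the output (worm, 46/1): 2346 ÷ 46 = 51 RPM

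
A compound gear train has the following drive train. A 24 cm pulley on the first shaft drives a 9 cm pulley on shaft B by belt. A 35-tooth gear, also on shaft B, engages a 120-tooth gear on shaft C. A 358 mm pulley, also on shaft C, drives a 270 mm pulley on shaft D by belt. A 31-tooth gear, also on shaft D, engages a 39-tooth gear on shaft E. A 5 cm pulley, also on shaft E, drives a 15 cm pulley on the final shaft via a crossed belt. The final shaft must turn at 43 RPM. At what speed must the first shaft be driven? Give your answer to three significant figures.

157 RPM

Overall ratio R = 0.375 × 3.4286 × 0.75419 × 1.2581 × 3 = 3.6597.
Required input speed = output speed × R = 43 × 3.6597 = 157.37 RPM.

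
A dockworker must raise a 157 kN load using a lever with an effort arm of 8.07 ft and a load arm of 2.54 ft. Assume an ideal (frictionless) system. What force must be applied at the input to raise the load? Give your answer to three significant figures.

Lever MA = effort arm / load arm = 8.07/2.54 = 3.1772.
Effort = load / MA = 157 / 3.1772 = 49.415 kN.

49.4 kN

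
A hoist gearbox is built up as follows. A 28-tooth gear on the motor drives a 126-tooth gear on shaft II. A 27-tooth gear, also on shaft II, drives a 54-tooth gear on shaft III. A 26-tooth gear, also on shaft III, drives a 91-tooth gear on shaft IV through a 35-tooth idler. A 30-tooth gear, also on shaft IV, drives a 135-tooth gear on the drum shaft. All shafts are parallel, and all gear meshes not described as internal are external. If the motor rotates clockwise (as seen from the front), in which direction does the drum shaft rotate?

the motor → shaft II: external mesh, 1 reversal → CCW.
shaft II → shaft III: external mesh, 1 reversal → CW.
shaft III → shaft IV: driver → idler → driven is 2 external meshes, 2 reversals → CW.
shaft IV → the drum shaft: external mesh, 1 reversal → CCW.
5 reversals in total — an odd number — so the drum shaft turns opposite to the motor.

counterclockwise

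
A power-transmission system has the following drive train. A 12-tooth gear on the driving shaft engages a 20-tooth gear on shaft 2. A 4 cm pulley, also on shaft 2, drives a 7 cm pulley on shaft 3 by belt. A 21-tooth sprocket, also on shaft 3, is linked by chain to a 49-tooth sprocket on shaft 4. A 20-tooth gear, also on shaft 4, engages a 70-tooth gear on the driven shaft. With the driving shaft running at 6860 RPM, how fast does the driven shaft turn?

288 RPM

gear mesh 20/12 = 1.6667 → 6860/1.6667 = 4116 RPM
belt 7/4 = 1.75 → 4116/1.75 = 2352 RPM
chain 49/21 = 2.3333 → 2352/2.3333 = 1008 RPM
gear mesh 70/20 = 3.5 → 1008/3.5 = 288 RPM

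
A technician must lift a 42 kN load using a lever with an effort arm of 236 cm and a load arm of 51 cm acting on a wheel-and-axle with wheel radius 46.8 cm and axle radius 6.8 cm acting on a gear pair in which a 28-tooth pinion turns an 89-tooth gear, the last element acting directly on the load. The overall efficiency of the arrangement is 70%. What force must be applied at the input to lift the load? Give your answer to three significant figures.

0.593 kN

Lever MA = effort arm / load arm = 236/51 = 4.6275.
Wheel-and-axle MA = R/r = 46.8/6.8 = 6.8824.
Gear pair MA = 89/28 = 3.1786.
Combined ideal MA = 4.6275 × 6.8824 × 3.1786 = 101.23.
Actual MA = 101.23 × 0.70 = 70.861.
Effort = load / actual MA = 42 / 70.861 = 0.59271 kN.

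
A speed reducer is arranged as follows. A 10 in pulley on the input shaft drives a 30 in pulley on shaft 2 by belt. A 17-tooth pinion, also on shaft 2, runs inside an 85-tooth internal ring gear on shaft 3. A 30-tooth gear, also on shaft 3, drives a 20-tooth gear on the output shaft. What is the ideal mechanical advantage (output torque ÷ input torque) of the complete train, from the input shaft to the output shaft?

Each stage contributes driven/driver: belt 30/10 = 3, internal gear 85/17 = 5, gear mesh 20/30 = 0.66667.
Overall: 3 × 5 × 0.66667 = 10.

10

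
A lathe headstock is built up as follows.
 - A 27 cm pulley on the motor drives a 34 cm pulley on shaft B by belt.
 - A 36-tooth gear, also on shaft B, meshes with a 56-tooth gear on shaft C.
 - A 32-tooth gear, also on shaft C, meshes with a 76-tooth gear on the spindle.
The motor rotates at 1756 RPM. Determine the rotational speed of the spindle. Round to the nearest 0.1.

377.5 RPM

belt 34/27 = 1.2593 → 1756/1.2593 = 1394.5 RPM
gear mesh 56/36 = 1.5556 → 1394.5/1.5556 = 896.45 RPM
gear mesh 76/32 = 2.375 → 896.45/2.375 = 377.45 RPM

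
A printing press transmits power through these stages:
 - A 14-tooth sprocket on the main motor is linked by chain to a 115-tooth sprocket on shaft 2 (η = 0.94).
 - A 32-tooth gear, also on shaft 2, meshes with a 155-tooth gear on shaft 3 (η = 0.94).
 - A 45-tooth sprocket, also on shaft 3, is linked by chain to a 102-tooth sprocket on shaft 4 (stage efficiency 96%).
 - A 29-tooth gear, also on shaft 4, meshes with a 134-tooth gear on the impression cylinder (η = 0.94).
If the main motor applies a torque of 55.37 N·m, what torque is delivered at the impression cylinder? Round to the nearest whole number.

18398 N·m

chain 115/14 = 8.2143 → τ = 55.37·8.2143·0.94 = 427.54 N·m
gear mesh 155/32 = 4.8438 → τ = 427.54·4.8438·0.94 = 1946.6 N·m
chain 102/45 = 2.2667 → τ = 1946.6·2.2667·0.96 = 4235.9 N·m
gear mesh 134/29 = 4.6207 → τ = 4235.9·4.6207·0.94 = 18398 N·m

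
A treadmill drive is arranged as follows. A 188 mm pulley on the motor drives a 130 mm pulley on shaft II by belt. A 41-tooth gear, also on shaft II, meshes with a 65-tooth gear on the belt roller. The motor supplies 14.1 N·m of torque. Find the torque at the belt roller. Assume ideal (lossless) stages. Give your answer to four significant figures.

Belt: ratio = 130/188 = 0.69149; torque at shaft II = 14.1 × 0.69149 = 9.75 N·m.
Gear mesh: ratio = 65/41 = 1.5854; torque at the belt roller = 9.75 × 1.5854 = 15.457 N·m.

15.46 N·m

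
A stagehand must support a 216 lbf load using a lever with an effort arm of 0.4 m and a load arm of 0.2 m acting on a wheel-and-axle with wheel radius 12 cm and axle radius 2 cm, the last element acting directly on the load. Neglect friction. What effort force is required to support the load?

Lever MA = effort arm / load arm = 0.4/0.2 = 2.
Wheel-and-axle MA = R/r = 12/2 = 6.
Combined ideal MA = 2 × 6 = 12.
Effort = load / MA = 216 / 12 = 18 lbf.

18 lbf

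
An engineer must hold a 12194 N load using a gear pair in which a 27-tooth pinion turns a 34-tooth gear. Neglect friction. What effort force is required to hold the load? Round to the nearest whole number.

Gear pair MA = 34/27 = 1.2593.
Effort = load / MA = 12194 / 1.2593 = 9683.5 N.

9683 N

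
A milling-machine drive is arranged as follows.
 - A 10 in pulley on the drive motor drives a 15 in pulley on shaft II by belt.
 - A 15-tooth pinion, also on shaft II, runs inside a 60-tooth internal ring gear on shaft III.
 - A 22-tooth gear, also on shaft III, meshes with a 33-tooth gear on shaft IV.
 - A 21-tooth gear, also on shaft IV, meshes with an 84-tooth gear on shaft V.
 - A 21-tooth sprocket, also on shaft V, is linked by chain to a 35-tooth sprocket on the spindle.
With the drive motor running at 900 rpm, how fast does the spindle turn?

the drive motor → shaft II (belt, 15/10): 900 ÷ 1.5 = 600 rpm
shaft II → shaft III (internal gear, 60/15): 600 ÷ 4 = 150 rpm
shaft III → shaft IV (gear mesh, 33/22): 150 ÷ 1.5 = 100 rpm
shaft IV → shaft V (gear mesh, 84/21): 100 ÷ 4 = 25 rpm
shaft V → the spindle (chain, 35/21): 25 ÷ 1.6667 = 15 rpm

15 rpm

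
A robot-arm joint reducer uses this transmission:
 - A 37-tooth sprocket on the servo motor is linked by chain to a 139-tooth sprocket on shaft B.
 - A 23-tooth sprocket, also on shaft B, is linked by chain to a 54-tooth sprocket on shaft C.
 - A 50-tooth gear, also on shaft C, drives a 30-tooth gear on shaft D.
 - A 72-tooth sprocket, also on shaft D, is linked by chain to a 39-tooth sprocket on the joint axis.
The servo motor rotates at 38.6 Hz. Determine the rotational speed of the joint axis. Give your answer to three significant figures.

chain 139/37 = 3.7568 → 38.6/3.7568 = 10.275 Hz
chain 54/23 = 2.3478 → 10.275/2.3478 = 4.3763 Hz
gear mesh 30/50 = 0.6 → 4.3763/0.6 = 7.2939 Hz
chain 39/72 = 0.54167 → 7.2939/0.54167 = 13.466 Hz

13.5 Hz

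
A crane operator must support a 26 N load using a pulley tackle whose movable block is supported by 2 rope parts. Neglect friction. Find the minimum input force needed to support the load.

13 N

Block-and-tackle MA = number of supporting rope parts = 2.
Effort = load / MA = 26 / 2 = 13 N.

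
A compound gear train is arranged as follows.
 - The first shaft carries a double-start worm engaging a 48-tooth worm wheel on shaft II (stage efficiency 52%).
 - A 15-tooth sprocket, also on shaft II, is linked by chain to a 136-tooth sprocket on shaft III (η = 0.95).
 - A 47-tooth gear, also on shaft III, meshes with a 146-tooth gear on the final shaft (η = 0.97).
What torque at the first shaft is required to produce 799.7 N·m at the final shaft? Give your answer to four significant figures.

2.469 N·m

Overall ratio R = 24 × 9.0667 × 3.1064 = 675.95; overall efficiency η = 0.52 × 0.95 × 0.97 = 0.4792.
Input torque = output torque / (R × η) = 799.7 / (675.95 × 0.4792) = 2.469 N·m.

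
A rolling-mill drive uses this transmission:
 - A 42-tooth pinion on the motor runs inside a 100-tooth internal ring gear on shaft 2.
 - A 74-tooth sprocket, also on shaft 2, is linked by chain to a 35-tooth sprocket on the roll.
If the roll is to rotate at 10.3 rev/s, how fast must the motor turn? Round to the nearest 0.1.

Overall ratio R = 2.381 × 0.47297 = 1.1261.
Required input speed = output speed × R = 10.3 × 1.1261 = 11.599 rev/s.

11.6 rev/s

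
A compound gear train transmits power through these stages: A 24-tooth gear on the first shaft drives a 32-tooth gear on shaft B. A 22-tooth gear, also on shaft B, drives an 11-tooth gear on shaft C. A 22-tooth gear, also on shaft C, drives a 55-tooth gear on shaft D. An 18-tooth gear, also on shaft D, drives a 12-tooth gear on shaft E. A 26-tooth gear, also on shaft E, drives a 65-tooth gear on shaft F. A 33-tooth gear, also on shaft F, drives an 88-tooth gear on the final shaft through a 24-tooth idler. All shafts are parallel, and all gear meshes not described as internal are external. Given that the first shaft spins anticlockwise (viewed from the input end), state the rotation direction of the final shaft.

the first shaft → shaft B: external mesh, 1 reversal → CW.
shaft B → shaft C: external mesh, 1 reversal → CCW.
shaft C → shaft D: external mesh, 1 reversal → CW.
shaft D → shaft E: external mesh, 1 reversal → CCW.
shaft E → shaft F: external mesh, 1 reversal → CW.
shaft F → the final shaft: driver → idler → driven is 2 external meshes, 2 reversals → CW.
7 reversals in total — an odd number — so the final shaft turns opposite to the first shaft.

clockwise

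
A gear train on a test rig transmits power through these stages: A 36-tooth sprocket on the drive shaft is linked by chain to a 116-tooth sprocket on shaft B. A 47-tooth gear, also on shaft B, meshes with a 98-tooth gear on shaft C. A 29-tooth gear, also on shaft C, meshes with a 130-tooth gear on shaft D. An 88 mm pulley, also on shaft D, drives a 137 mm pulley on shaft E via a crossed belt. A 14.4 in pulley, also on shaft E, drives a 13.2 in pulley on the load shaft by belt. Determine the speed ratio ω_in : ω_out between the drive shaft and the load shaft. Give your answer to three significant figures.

Each stage contributes driven/driver: chain 116/36 = 3.2222, gear mesh 98/47 = 2.0851, gear mesh 130/29 = 4.4828, belt 137/88 = 1.5568, belt 13.2/14.4 = 0.91667.
Overall: 3.2222 × 2.0851 × 4.4828 × 1.5568 × 0.91667 = 42.981.

43.0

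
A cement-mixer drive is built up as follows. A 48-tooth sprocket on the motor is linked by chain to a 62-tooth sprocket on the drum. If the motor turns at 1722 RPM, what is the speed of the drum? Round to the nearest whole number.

1333 RPM

chain 62/48 = 1.2917 → 1722/1.2917 = 1333.2 RPM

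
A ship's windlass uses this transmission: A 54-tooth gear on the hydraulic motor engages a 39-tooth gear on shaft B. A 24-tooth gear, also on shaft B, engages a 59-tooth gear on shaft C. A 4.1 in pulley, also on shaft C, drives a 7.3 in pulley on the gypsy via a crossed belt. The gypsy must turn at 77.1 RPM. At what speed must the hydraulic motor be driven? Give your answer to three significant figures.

244 RPM

Overall ratio R = 0.72222 × 2.4583 × 1.7805 = 3.1612.
Required input speed = output speed × R = 77.1 × 3.1612 = 243.73 RPM.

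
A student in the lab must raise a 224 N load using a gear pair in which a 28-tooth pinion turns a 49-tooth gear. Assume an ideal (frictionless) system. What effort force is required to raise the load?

Gear pair MA = 49/28 = 1.75.
Effort = load / MA = 224 / 1.75 = 128 N.

128 N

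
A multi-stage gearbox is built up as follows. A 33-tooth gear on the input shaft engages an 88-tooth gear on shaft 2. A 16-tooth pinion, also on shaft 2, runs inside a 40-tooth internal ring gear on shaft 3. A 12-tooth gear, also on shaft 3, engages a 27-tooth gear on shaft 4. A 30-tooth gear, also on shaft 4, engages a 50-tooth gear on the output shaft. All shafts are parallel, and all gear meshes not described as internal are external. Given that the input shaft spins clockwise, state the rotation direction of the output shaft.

the input shaft → shaft 2: external mesh, 1 reversal → CCW.
shaft 2 → shaft 3: internal mesh, same direction → CCW.
shaft 3 → shaft 4: external mesh, 1 reversal → CW.
shaft 4 → the output shaft: external mesh, 1 reversal → CCW.
3 reversals in total — an odd number — so the output shaft turns opposite to the input shaft.

anticlockwise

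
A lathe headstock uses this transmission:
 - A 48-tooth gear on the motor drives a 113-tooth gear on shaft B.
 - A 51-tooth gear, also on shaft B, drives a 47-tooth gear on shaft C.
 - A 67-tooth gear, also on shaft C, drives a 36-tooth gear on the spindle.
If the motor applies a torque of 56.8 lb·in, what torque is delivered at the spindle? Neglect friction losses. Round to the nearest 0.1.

66.2 lb·in

Gear mesh: ratio = 113/48 = 2.3542; torque at shaft B = 56.8 × 2.3542 = 133.72 lb·in.
Gear mesh: ratio = 47/51 = 0.92157; torque at shaft C = 133.72 × 0.92157 = 123.23 lb·in.
Gear mesh: ratio = 36/67 = 0.53731; torque at the spindle = 123.23 × 0.53731 = 66.213 lb·in.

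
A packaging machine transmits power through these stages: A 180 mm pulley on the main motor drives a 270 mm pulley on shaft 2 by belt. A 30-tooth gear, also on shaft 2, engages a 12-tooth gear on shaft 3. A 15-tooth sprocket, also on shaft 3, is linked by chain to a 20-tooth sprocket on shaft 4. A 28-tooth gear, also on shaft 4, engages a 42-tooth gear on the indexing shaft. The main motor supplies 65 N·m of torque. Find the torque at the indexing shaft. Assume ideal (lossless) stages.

78 N·m

After the belt (270/180): 65 × 1.5 = 97.5 N·m
After the gear mesh (12/30): 97.5 × 0.4 = 39 N·m
After the chain (20/15): 39 × 1.3333 = 52 N·m
After the gear mesh (42/28): 52 × 1.5 = 78 N·m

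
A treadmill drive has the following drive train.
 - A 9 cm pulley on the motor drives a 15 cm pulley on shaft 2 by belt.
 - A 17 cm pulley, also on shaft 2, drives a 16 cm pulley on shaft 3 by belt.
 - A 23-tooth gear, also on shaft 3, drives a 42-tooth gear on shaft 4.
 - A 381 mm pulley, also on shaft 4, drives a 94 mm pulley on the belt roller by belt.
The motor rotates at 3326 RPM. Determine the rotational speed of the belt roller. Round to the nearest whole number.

Belt: ratio = 15/9 = 1.6667, so shaft 2 turns at 3326 / 1.6667 = 1995.6 RPM.
Belt: ratio = 16/17 = 0.94118, so shaft 3 turns at 1995.6 / 0.94118 = 2120.3 RPM.
Gear mesh: ratio = 42/23 = 1.8261, so shaft 4 turns at 2120.3 / 1.8261 = 1161.1 RPM.
Belt: ratio = 94/381 = 0.24672, so the belt roller turns at 1161.1 / 0.24672 = 4706.3 RPM.

4706 RPM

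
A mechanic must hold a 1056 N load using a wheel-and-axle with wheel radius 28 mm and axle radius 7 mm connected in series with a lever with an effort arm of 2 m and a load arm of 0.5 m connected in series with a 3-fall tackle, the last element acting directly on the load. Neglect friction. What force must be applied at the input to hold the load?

Wheel-and-axle MA = R/r = 28/7 = 4.
Lever MA = effort arm / load arm = 2/0.5 = 4.
Block-and-tackle MA = number of supporting rope parts = 3.
Combined ideal MA = 4 × 4 × 3 = 48.
Effort = load / MA = 1056 / 48 = 22 N.

22 N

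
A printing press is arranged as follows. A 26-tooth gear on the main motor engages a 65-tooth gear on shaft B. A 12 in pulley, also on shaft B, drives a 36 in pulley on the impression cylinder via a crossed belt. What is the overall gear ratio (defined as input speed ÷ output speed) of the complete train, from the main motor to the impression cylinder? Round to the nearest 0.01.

Each stage contributes driven/driver: gear mesh 65/26 = 2.5, belt 36/12 = 3.
Overall: 2.5 × 3 = 7.5.

7.50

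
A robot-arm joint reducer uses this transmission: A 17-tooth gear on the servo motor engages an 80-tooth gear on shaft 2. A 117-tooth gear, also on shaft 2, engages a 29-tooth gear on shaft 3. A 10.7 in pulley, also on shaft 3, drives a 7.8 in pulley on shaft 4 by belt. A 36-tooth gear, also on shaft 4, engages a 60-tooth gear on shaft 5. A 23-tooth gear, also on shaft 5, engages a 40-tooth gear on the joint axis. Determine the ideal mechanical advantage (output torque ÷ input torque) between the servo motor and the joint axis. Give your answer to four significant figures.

2.465

Each stage contributes driven/driver: gear mesh 80/17 = 4.7059, gear mesh 29/117 = 0.24786, belt 7.8/10.7 = 0.72897, gear mesh 60/36 = 1.6667, gear mesh 40/23 = 1.7391.
Overall: 4.7059 × 0.24786 × 0.72897 × 1.6667 × 1.7391 = 2.4646.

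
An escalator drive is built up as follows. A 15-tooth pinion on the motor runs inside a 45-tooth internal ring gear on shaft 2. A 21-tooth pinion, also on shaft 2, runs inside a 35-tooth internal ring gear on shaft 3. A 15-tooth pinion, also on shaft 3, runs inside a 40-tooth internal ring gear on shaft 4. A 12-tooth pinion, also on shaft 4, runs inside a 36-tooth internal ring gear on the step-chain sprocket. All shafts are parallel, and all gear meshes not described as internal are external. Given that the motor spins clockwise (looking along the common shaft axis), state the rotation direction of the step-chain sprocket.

clockwise

the motor → shaft 2: internal mesh, same direction → CW.
shaft 2 → shaft 3: internal mesh, same direction → CW.
shaft 3 → shaft 4: internal mesh, same direction → CW.
shaft 4 → the step-chain sprocket: internal mesh, same direction → CW.
0 reversals in total — an even number — so the step-chain sprocket turns the same way as the motor.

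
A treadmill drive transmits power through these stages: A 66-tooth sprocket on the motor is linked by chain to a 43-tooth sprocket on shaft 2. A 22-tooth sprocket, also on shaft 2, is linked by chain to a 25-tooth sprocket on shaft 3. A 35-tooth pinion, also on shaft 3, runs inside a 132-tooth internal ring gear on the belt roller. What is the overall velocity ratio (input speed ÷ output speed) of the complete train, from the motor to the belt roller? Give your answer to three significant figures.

Each stage contributes driven/driver: chain 43/66 = 0.65152, chain 25/22 = 1.1364, internal gear 132/35 = 3.7714.
Overall: 0.65152 × 1.1364 × 3.7714 = 2.7922.

2.79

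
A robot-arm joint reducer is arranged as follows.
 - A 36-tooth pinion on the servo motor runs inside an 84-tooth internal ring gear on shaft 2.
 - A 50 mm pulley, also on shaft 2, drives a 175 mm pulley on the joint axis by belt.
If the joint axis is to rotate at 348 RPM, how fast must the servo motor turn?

2842 RPM

Overall ratio R = 2.3333 × 3.5 = 8.1667.
Required input speed = output speed × R = 348 × 8.1667 = 2842 RPM.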